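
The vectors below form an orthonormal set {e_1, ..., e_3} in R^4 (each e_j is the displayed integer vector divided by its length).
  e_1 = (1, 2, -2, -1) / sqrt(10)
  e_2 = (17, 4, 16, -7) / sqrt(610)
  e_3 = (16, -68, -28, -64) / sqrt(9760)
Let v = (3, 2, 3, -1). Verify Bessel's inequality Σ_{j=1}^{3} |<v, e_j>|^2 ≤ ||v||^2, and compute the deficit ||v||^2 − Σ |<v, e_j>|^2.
Σ |<v, e_j>|^2 = 229/10; ||v||^2 = 23; deficit = 1/10

Write each e_j = u_j / sqrt(<u_j, u_j>) where u_j is the displayed integer vector. Then <v, e_j> = <v, u_j> / sqrt(<u_j, u_j>), so |<v, e_j>|^2 = <v, u_j>^2 / <u_j, u_j>.
Coefficients: <v, e_1> = 2/sqrt(10), <v, e_2> = 114/sqrt(610), <v, e_3> = -108/sqrt(9760).
Square and sum: Σ |<v, e_j>|^2 = 229/10.
Compute ||v||^2 = v·v = 23.
Deficit = 23 − 229/10 = 1/10 ≥ 0, confirming Bessel's inequality. (The deficit equals ||v − Σ <v,e_j> e_j||^2, the squared distance from v to span{e_j}.)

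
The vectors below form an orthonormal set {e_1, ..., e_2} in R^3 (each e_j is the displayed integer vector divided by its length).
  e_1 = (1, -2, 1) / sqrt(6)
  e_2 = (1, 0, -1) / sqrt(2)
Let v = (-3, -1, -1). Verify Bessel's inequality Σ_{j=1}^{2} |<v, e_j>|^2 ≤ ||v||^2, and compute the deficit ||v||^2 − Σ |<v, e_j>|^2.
Σ |<v, e_j>|^2 = 8/3; ||v||^2 = 11; deficit = 25/3

Write each e_j = u_j / sqrt(<u_j, u_j>) where u_j is the displayed integer vector. Then <v, e_j> = <v, u_j> / sqrt(<u_j, u_j>), so |<v, e_j>|^2 = <v, u_j>^2 / <u_j, u_j>.
Coefficients: <v, e_1> = -2/sqrt(6), <v, e_2> = -2/sqrt(2).
Square and sum: Σ |<v, e_j>|^2 = 8/3.
Compute ||v||^2 = v·v = 11.
Deficit = 11 − 8/3 = 25/3 ≥ 0, confirming Bessel's inequality. (The deficit equals ||v − Σ <v,e_j> e_j||^2, the squared distance from v to span{e_j}.)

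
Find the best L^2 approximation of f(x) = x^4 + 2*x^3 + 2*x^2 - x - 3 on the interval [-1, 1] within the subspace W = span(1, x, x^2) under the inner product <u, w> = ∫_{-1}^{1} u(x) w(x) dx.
g(x) = 20*x^2/7 + x/5 - 108/35

The best approximation g ∈ W is the orthogonal projection of f onto W. Writing g = a_0 + a_1 x + a_2 x^2, the coefficients solve the normal equations G · a = b where
  G_{ij} = <φ_i, φ_j> and b_i = <f, φ_i>, with φ_0 = 1, φ_1 = x, φ_2 = x^2.
G =
  [2, 0, 2/3]
  [0, 2/3, 0]
  [2/3, 0, 2/5],
b = (-64/15, 2/15, -32/35).
Solving gives a_0 = -108/35, a_1 = 1/5, a_2 = 20/7, so
  g(x) = 20*x^2/7 + x/5 - 108/35.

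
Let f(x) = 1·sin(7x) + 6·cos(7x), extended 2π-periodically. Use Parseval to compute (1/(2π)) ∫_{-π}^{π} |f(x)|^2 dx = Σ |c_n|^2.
Σ |c_n|^2 = 37/2

Expand |f|^2 and use orthogonality of {sin(nx), cos(mx)} on [-π, π]:
  ∫_{-π}^{π} sin(nx)^2 dx = π, ∫ cos(mx)^2 dx = π, and cross terms integrate to 0.
So ∫_{-π}^{π} f(x)^2 dx = 1^2 · π + 6^2 · π = (1 + 36)π.
Divide by 2π: (1 + 36)/2 = 37/2.
By Parseval, this equals Σ |c_n|^2.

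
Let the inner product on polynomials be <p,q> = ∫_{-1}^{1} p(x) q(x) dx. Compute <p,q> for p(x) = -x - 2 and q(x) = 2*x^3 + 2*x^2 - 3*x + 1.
<p,q> = -82/15

Expand the product: p(x)·q(x) = -2*x^4 - 6*x^3 - x^2 + 5*x - 2.
∫_{-1}^{1} of each monomial x^k gives [2/(k+1) if k even, 0 if k odd]. Integrating term-by-term (or equivalently evaluating the antiderivative F(x) = -2*x^5/5 - 3*x^4/2 - x^3/3 + 5*x^2/2 - 2*x at the endpoints):
  F(1) − F(−1) = -26/15 − (56/15) = -82/15.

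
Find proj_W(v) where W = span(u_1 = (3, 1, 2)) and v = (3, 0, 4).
proj_W(v) = (51/14, 17/14, 17/7)

Set up U = [u_1 | ... | u_1] ∈ R^(3×1). The projector onto W = col(U) is P = U (U^T U)^(-1) U^T.
Compute U^T U =
  [14],
and U^T v = (17).
Solve U^T U · c = U^T v for the coefficients: c = (17/14). The projection is proj_W(v) = U c.
Check: (v - proj_W(v)) · u_1 = 0  (should be 0).
Result: proj_W(v) = (51/14, 17/14, 17/7).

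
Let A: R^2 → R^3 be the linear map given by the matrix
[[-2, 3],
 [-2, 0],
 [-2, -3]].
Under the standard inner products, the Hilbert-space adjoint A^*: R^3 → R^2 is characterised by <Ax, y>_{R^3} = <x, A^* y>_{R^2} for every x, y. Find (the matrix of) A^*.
A^* = A^T =
[[-2, -2, -2],
 [3, 0, -3]]

For real matrices with standard dot products, the defining identity <Ax, y> = <x, A^* y> gives (Ax)^T y = x^T (A^*) y, i.e. x^T A^T y = x^T (A^*) y. Since this holds for all x, y, we must have A^* = A^T. Therefore
A^* =
[[-2, -2, -2],
 [3, 0, -3]].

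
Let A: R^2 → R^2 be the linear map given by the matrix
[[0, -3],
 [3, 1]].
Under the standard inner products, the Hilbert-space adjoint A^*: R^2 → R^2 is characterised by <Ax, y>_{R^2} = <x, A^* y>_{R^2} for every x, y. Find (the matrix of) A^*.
A^* = A^T =
[[0, 3],
 [-3, 1]]

For real matrices with standard dot products, the defining identity <Ax, y> = <x, A^* y> gives (Ax)^T y = x^T (A^*) y, i.e. x^T A^T y = x^T (A^*) y. Since this holds for all x, y, we must have A^* = A^T. Therefore
A^* =
[[0, 3],
 [-3, 1]].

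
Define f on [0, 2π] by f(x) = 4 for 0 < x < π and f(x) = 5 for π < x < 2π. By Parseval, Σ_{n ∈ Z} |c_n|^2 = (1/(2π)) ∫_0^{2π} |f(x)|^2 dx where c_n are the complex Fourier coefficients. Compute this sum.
Σ |c_n|^2 = 41/2

Parseval equates the L^2 energy of f (normalised by 1/(2π)) with the ℓ^2 sum of its Fourier coefficients: (1/(2π)) ∫_0^{2π} |f|^2 = Σ |c_n|^2.
Compute the left side: (1/(2π)) [∫_0^π 4^2 dx + ∫_π^{2π} 5^2 dx] = (1/(2π)) · (16π + 25π) = (16 + 25)/2 = 41/2.
So Σ_{n ∈ Z} |c_n|^2 = 41/2.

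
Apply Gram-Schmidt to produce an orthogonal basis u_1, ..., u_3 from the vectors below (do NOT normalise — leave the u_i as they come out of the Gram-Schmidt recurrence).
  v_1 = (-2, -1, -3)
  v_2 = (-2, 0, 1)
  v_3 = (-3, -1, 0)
Orthogonal basis:
  u_1 = (-2, -1, -3)
  u_2 = (-13/7, 1/14, 17/14)
  u_3 = (5/69, -40/69, 10/69)

Apply the Gram-Schmidt recurrence
  u_1 = v_1
  u_i = v_i − Σ_{j<i} ((v_i · u_j) / (u_j · u_j)) · u_j.

Step by step this gives:
  u_1 = (-2, -1, -3)
  u_2 = (-13/7, 1/14, 17/14)
  u_3 = (5/69, -40/69, 10/69)

Orthogonality check:
  u_2 · u_1 = 0 (should be 0)
  u_3 · u_1 = 0 (should be 0)
  u_3 · u_2 = 0 (should be 0)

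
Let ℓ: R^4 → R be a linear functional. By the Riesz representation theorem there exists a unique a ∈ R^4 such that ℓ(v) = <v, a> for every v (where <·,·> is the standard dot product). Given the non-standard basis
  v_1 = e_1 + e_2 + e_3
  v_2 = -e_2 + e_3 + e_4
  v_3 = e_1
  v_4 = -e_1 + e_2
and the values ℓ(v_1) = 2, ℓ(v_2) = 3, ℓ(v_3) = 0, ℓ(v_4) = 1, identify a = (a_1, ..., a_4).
a = (0, 1, 1, 3)

Write a = (a_1, ..., a_4) in the standard basis. For each basis vector v_i, ℓ(v_i) = <v_i, a> is a linear equation in the a_j's. Collect the n equations into a matrix system V a = ℓ, where row i of V is v_i (expressed in the standard basis). Since V is invertible (lower-triangular with 1s on the diagonal, up to permutation), solve by back-substitution:
  V =
[[1, 1, 1, 0],
 [0, -1, 1, 1],
 [1, 0, 0, 0],
 [-1, 1, 0, 0]]
  V a = (2, 3, 0, 1)
Solving gives a = (0, 1, 1, 3).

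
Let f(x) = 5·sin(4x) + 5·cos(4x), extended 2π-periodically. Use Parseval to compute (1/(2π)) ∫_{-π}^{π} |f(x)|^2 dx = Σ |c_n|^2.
Σ |c_n|^2 = 25

Expand |f|^2 and use orthogonality of {sin(nx), cos(mx)} on [-π, π]:
  ∫_{-π}^{π} sin(nx)^2 dx = π, ∫ cos(mx)^2 dx = π, and cross terms integrate to 0.
So ∫_{-π}^{π} f(x)^2 dx = 5^2 · π + 5^2 · π = (25 + 25)π.
Divide by 2π: (25 + 25)/2 = 25.
By Parseval, this equals Σ |c_n|^2.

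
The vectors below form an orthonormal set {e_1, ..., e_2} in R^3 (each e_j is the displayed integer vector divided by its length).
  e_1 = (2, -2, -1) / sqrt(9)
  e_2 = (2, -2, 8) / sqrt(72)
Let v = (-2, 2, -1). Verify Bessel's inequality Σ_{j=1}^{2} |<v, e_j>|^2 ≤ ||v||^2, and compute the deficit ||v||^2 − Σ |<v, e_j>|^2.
Σ |<v, e_j>|^2 = 9; ||v||^2 = 9; deficit = 0

Write each e_j = u_j / sqrt(<u_j, u_j>) where u_j is the displayed integer vector. Then <v, e_j> = <v, u_j> / sqrt(<u_j, u_j>), so |<v, e_j>|^2 = <v, u_j>^2 / <u_j, u_j>.
Coefficients: <v, e_1> = -7/sqrt(9), <v, e_2> = -16/sqrt(72).
Square and sum: Σ |<v, e_j>|^2 = 9.
Compute ||v||^2 = v·v = 9.
Deficit = 9 − 9 = 0 ≥ 0, confirming Bessel's inequality. (The deficit equals ||v − Σ <v,e_j> e_j||^2, the squared distance from v to span{e_j}.)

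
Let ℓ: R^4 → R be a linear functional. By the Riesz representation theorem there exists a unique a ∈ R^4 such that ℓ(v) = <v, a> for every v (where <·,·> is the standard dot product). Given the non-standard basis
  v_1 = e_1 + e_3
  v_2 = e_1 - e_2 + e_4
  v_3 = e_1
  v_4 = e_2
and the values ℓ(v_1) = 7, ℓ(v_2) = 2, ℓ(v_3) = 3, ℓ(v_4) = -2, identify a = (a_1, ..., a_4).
a = (3, -2, 4, -3)

Write a = (a_1, ..., a_4) in the standard basis. For each basis vector v_i, ℓ(v_i) = <v_i, a> is a linear equation in the a_j's. Collect the n equations into a matrix system V a = ℓ, where row i of V is v_i (expressed in the standard basis). Since V is invertible (lower-triangular with 1s on the diagonal, up to permutation), solve by back-substitution:
  V =
[[1, 0, 1, 0],
 [1, -1, 0, 1],
 [1, 0, 0, 0],
 [0, 1, 0, 0]]
  V a = (7, 2, 3, -2)
Solving gives a = (3, -2, 4, -3).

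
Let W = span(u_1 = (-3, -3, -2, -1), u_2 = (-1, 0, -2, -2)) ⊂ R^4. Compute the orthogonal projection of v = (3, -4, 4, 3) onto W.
proj_W(v) = (38/63, -27/14, 34/9, 557/126)

Set up U = [u_1 | ... | u_2] ∈ R^(4×2). The projector onto W = col(U) is P = U (U^T U)^(-1) U^T.
Compute U^T U =
  [23, 9]
  [9, 9],
and U^T v = (-8, -17).
Solve U^T U · c = U^T v for the coefficients: c = (9/14, -319/126). The projection is proj_W(v) = U c.
Check: (v - proj_W(v)) · u_1 = 0  (should be 0).
Check: (v - proj_W(v)) · u_2 = 0  (should be 0).
Result: proj_W(v) = (38/63, -27/14, 34/9, 557/126).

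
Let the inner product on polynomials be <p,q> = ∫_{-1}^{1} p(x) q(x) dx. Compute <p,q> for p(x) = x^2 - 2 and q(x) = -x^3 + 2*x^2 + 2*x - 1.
<p,q> = 22/15

Expand the product: p(x)·q(x) = -x^5 + 2*x^4 + 4*x^3 - 5*x^2 - 4*x + 2.
∫_{-1}^{1} of each monomial x^k gives [2/(k+1) if k even, 0 if k odd]. Integrating term-by-term (or equivalently evaluating the antiderivative F(x) = -x^6/6 + 2*x^5/5 + x^4 - 5*x^3/3 - 2*x^2 + 2*x at the endpoints):
  F(1) − F(−1) = -13/30 − (-19/10) = 22/15.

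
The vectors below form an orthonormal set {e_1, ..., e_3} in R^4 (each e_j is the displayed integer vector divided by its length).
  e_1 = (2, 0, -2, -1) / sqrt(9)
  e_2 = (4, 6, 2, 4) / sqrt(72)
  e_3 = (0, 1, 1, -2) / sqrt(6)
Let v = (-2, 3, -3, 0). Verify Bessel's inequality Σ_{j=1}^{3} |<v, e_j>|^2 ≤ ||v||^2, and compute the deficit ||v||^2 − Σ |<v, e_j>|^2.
Σ |<v, e_j>|^2 = 2/3; ||v||^2 = 22; deficit = 64/3

Write each e_j = u_j / sqrt(<u_j, u_j>) where u_j is the displayed integer vector. Then <v, e_j> = <v, u_j> / sqrt(<u_j, u_j>), so |<v, e_j>|^2 = <v, u_j>^2 / <u_j, u_j>.
Coefficients: <v, e_1> = 2/sqrt(9), <v, e_2> = 4/sqrt(72), <v, e_3> = 0/sqrt(6).
Square and sum: Σ |<v, e_j>|^2 = 2/3.
Compute ||v||^2 = v·v = 22.
Deficit = 22 − 2/3 = 64/3 ≥ 0, confirming Bessel's inequality. (The deficit equals ||v − Σ <v,e_j> e_j||^2, the squared distance from v to span{e_j}.)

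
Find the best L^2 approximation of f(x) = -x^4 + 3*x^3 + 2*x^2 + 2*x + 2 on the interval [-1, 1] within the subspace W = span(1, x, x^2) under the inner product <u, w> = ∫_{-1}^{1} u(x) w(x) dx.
g(x) = 8*x^2/7 + 19*x/5 + 73/35

The best approximation g ∈ W is the orthogonal projection of f onto W. Writing g = a_0 + a_1 x + a_2 x^2, the coefficients solve the normal equations G · a = b where
  G_{ij} = <φ_i, φ_j> and b_i = <f, φ_i>, with φ_0 = 1, φ_1 = x, φ_2 = x^2.
G =
  [2, 0, 2/3]
  [0, 2/3, 0]
  [2/3, 0, 2/5],
b = (74/15, 38/15, 194/105).
Solving gives a_0 = 73/35, a_1 = 19/5, a_2 = 8/7, so
  g(x) = 8*x^2/7 + 19*x/5 + 73/35.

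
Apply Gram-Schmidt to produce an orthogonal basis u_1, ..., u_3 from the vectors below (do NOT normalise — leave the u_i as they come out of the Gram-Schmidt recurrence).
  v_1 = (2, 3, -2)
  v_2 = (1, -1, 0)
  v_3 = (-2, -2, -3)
Orthogonal basis:
  u_1 = (2, 3, -2)
  u_2 = (19/17, -14/17, -2/17)
  u_3 = (-46/33, -46/33, -115/33)

Apply the Gram-Schmidt recurrence
  u_1 = v_1
  u_i = v_i − Σ_{j<i} ((v_i · u_j) / (u_j · u_j)) · u_j.

Step by step this gives:
  u_1 = (2, 3, -2)
  u_2 = (19/17, -14/17, -2/17)
  u_3 = (-46/33, -46/33, -115/33)

Orthogonality check:
  u_2 · u_1 = 0 (should be 0)
  u_3 · u_1 = 0 (should be 0)
  u_3 · u_2 = 0 (should be 0)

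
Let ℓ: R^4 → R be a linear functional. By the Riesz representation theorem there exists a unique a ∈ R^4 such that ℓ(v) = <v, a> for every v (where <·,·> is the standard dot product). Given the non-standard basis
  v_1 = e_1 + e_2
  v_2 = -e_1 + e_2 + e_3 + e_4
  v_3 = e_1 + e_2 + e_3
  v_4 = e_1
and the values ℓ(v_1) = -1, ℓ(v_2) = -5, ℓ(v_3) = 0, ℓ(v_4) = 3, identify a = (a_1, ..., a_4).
a = (3, -4, 1, 1)

Write a = (a_1, ..., a_4) in the standard basis. For each basis vector v_i, ℓ(v_i) = <v_i, a> is a linear equation in the a_j's. Collect the n equations into a matrix system V a = ℓ, where row i of V is v_i (expressed in the standard basis). Since V is invertible (lower-triangular with 1s on the diagonal, up to permutation), solve by back-substitution:
  V =
[[1, 1, 0, 0],
 [-1, 1, 1, 1],
 [1, 1, 1, 0],
 [1, 0, 0, 0]]
  V a = (-1, -5, 0, 3)
Solving gives a = (3, -4, 1, 1).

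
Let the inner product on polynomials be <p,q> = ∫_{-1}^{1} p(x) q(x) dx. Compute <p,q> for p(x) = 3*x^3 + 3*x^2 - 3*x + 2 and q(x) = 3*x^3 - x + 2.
<p,q> = 412/35

Expand the product: p(x)·q(x) = 9*x^6 + 9*x^5 - 12*x^4 + 9*x^3 + 9*x^2 - 8*x + 4.
∫_{-1}^{1} of each monomial x^k gives [2/(k+1) if k even, 0 if k odd]. Integrating term-by-term (or equivalently evaluating the antiderivative F(x) = 9*x^7/7 + 3*x^6/2 - 12*x^5/5 + 9*x^4/4 + 3*x^3 - 4*x^2 + 4*x at the endpoints):
  F(1) − F(−1) = 789/140 − (-859/140) = 412/35.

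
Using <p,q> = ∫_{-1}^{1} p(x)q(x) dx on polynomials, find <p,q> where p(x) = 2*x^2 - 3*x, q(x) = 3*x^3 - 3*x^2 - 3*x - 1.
<p,q> = -4/3

Expand the product: p(x)·q(x) = 6*x^5 - 15*x^4 + 3*x^3 + 7*x^2 + 3*x.
∫_{-1}^{1} of each monomial x^k gives [2/(k+1) if k even, 0 if k odd]. Integrating term-by-term (or equivalently evaluating the antiderivative F(x) = x^6 - 3*x^5 + 3*x^4/4 + 7*x^3/3 + 3*x^2/2 at the endpoints):
  F(1) − F(−1) = 31/12 − (47/12) = -4/3.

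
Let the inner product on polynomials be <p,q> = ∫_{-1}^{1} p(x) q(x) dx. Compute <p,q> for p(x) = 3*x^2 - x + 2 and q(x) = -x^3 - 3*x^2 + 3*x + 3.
<p,q> = 44/5

Expand the product: p(x)·q(x) = -3*x^5 - 8*x^4 + 10*x^3 + 3*x + 6.
∫_{-1}^{1} of each monomial x^k gives [2/(k+1) if k even, 0 if k odd]. Integrating term-by-term (or equivalently evaluating the antiderivative F(x) = -x^6/2 - 8*x^5/5 + 5*x^4/2 + 3*x^2/2 + 6*x at the endpoints):
  F(1) − F(−1) = 79/10 − (-9/10) = 44/5.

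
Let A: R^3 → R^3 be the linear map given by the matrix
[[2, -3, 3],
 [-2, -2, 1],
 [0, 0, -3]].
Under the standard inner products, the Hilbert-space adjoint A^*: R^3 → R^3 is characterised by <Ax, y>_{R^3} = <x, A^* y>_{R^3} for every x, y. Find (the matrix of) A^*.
A^* = A^T =
[[2, -2, 0],
 [-3, -2, 0],
 [3, 1, -3]]

For real matrices with standard dot products, the defining identity <Ax, y> = <x, A^* y> gives (Ax)^T y = x^T (A^*) y, i.e. x^T A^T y = x^T (A^*) y. Since this holds for all x, y, we must have A^* = A^T. Therefore
A^* =
[[2, -2, 0],
 [-3, -2, 0],
 [3, 1, -3]].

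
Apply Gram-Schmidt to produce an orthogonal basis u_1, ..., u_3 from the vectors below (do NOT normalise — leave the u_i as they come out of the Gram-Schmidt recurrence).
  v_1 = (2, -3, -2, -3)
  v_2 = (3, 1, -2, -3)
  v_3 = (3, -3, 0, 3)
Orthogonal basis:
  u_1 = (2, -3, -2, -3)
  u_2 = (23/13, 37/13, -10/13, -15/13)
  u_3 = (196/57, -49/57, 4/57, 59/19)

Apply the Gram-Schmidt recurrence
  u_1 = v_1
  u_i = v_i − Σ_{j<i} ((v_i · u_j) / (u_j · u_j)) · u_j.

Step by step this gives:
  u_1 = (2, -3, -2, -3)
  u_2 = (23/13, 37/13, -10/13, -15/13)
  u_3 = (196/57, -49/57, 4/57, 59/19)

Orthogonality check:
  u_2 · u_1 = 0 (should be 0)
  u_3 · u_1 = 0 (should be 0)
  u_3 · u_2 = 0 (should be 0)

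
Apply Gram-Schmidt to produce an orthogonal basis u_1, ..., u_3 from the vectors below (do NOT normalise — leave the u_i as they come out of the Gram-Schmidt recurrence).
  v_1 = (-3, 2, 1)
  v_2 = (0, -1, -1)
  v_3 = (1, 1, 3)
Orthogonal basis:
  u_1 = (-3, 2, 1)
  u_2 = (-9/14, -4/7, -11/14)
  u_3 = (-5/19, -15/19, 15/19)

Apply the Gram-Schmidt recurrence
  u_1 = v_1
  u_i = v_i − Σ_{j<i} ((v_i · u_j) / (u_j · u_j)) · u_j.

Step by step this gives:
  u_1 = (-3, 2, 1)
  u_2 = (-9/14, -4/7, -11/14)
  u_3 = (-5/19, -15/19, 15/19)

Orthogonality check:
  u_2 · u_1 = 0 (should be 0)
  u_3 · u_1 = 0 (should be 0)
  u_3 · u_2 = 0 (should be 0)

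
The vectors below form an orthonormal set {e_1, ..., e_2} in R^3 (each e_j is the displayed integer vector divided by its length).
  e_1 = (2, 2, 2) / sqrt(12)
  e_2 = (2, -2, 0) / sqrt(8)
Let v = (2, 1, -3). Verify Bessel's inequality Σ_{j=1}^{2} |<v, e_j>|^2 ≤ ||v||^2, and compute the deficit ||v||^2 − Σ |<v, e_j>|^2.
Σ |<v, e_j>|^2 = 1/2; ||v||^2 = 14; deficit = 27/2

Write each e_j = u_j / sqrt(<u_j, u_j>) where u_j is the displayed integer vector. Then <v, e_j> = <v, u_j> / sqrt(<u_j, u_j>), so |<v, e_j>|^2 = <v, u_j>^2 / <u_j, u_j>.
Coefficients: <v, e_1> = 0/sqrt(12), <v, e_2> = 2/sqrt(8).
Square and sum: Σ |<v, e_j>|^2 = 1/2.
Compute ||v||^2 = v·v = 14.
Deficit = 14 − 1/2 = 27/2 ≥ 0, confirming Bessel's inequality. (The deficit equals ||v − Σ <v,e_j> e_j||^2, the squared distance from v to span{e_j}.)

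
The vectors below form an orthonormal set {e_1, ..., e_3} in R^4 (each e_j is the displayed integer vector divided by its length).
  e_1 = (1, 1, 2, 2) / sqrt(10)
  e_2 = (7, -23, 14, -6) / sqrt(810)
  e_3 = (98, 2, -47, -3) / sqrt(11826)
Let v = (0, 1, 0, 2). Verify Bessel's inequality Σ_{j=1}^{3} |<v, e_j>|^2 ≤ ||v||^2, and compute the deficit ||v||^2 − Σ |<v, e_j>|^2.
Σ |<v, e_j>|^2 = 293/73; ||v||^2 = 5; deficit = 72/73

Write each e_j = u_j / sqrt(<u_j, u_j>) where u_j is the displayed integer vector. Then <v, e_j> = <v, u_j> / sqrt(<u_j, u_j>), so |<v, e_j>|^2 = <v, u_j>^2 / <u_j, u_j>.
Coefficients: <v, e_1> = 5/sqrt(10), <v, e_2> = -35/sqrt(810), <v, e_3> = -4/sqrt(11826).
Square and sum: Σ |<v, e_j>|^2 = 293/73.
Compute ||v||^2 = v·v = 5.
Deficit = 5 − 293/73 = 72/73 ≥ 0, confirming Bessel's inequality. (The deficit equals ||v − Σ <v,e_j> e_j||^2, the squared distance from v to span{e_j}.)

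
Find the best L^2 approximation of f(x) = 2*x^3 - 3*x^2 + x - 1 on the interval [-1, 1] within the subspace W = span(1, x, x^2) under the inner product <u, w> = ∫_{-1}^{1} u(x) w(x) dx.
g(x) = -3*x^2 + 11*x/5 - 1

The best approximation g ∈ W is the orthogonal projection of f onto W. Writing g = a_0 + a_1 x + a_2 x^2, the coefficients solve the normal equations G · a = b where
  G_{ij} = <φ_i, φ_j> and b_i = <f, φ_i>, with φ_0 = 1, φ_1 = x, φ_2 = x^2.
G =
  [2, 0, 2/3]
  [0, 2/3, 0]
  [2/3, 0, 2/5],
b = (-4, 22/15, -28/15).
Solving gives a_0 = -1, a_1 = 11/5, a_2 = -3, so
  g(x) = -3*x^2 + 11*x/5 - 1.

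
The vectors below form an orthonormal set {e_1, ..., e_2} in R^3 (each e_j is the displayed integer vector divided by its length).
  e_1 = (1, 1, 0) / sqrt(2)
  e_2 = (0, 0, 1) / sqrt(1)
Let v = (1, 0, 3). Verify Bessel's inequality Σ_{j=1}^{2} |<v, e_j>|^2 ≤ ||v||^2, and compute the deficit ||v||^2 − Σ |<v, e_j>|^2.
Σ |<v, e_j>|^2 = 19/2; ||v||^2 = 10; deficit = 1/2

Write each e_j = u_j / sqrt(<u_j, u_j>) where u_j is the displayed integer vector. Then <v, e_j> = <v, u_j> / sqrt(<u_j, u_j>), so |<v, e_j>|^2 = <v, u_j>^2 / <u_j, u_j>.
Coefficients: <v, e_1> = 1/sqrt(2), <v, e_2> = 3/sqrt(1).
Square and sum: Σ |<v, e_j>|^2 = 19/2.
Compute ||v||^2 = v·v = 10.
Deficit = 10 − 19/2 = 1/2 ≥ 0, confirming Bessel's inequality. (The deficit equals ||v − Σ <v,e_j> e_j||^2, the squared distance from v to span{e_j}.)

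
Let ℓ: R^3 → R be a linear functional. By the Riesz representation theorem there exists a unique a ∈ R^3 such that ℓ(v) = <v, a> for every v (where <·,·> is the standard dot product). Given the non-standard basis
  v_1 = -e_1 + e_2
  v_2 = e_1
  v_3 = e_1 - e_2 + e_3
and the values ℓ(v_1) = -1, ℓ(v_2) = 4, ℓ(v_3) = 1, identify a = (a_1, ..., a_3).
a = (4, 3, 0)

Write a = (a_1, ..., a_3) in the standard basis. For each basis vector v_i, ℓ(v_i) = <v_i, a> is a linear equation in the a_j's. Collect the n equations into a matrix system V a = ℓ, where row i of V is v_i (expressed in the standard basis). Since V is invertible (lower-triangular with 1s on the diagonal, up to permutation), solve by back-substitution:
  V =
[[-1, 1, 0],
 [1, 0, 0],
 [1, -1, 1]]
  V a = (-1, 4, 1)
Solving gives a = (4, 3, 0).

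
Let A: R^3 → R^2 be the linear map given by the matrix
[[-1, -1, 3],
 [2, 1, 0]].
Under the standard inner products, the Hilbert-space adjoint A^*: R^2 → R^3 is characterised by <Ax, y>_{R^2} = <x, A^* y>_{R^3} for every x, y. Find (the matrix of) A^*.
A^* = A^T =
[[-1, 2],
 [-1, 1],
 [3, 0]]

For real matrices with standard dot products, the defining identity <Ax, y> = <x, A^* y> gives (Ax)^T y = x^T (A^*) y, i.e. x^T A^T y = x^T (A^*) y. Since this holds for all x, y, we must have A^* = A^T. Therefore
A^* =
[[-1, 2],
 [-1, 1],
 [3, 0]].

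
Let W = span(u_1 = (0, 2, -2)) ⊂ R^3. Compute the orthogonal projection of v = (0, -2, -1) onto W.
proj_W(v) = (0, -1/2, 1/2)

Set up U = [u_1 | ... | u_1] ∈ R^(3×1). The projector onto W = col(U) is P = U (U^T U)^(-1) U^T.
Compute U^T U =
  [8],
and U^T v = (-2).
Solve U^T U · c = U^T v for the coefficients: c = (-1/4). The projection is proj_W(v) = U c.
Check: (v - proj_W(v)) · u_1 = 0  (should be 0).
Result: proj_W(v) = (0, -1/2, 1/2).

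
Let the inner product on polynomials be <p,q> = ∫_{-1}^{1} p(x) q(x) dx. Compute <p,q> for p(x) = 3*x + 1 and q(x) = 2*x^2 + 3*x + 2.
<p,q> = 34/3

Expand the product: p(x)·q(x) = 6*x^3 + 11*x^2 + 9*x + 2.
∫_{-1}^{1} of each monomial x^k gives [2/(k+1) if k even, 0 if k odd]. Integrating term-by-term (or equivalently evaluating the antiderivative F(x) = 3*x^4/2 + 11*x^3/3 + 9*x^2/2 + 2*x at the endpoints):
  F(1) − F(−1) = 35/3 − (1/3) = 34/3.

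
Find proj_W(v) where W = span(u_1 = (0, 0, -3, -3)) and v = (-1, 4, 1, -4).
proj_W(v) = (0, 0, -3/2, -3/2)

Set up U = [u_1 | ... | u_1] ∈ R^(4×1). The projector onto W = col(U) is P = U (U^T U)^(-1) U^T.
Compute U^T U =
  [18],
and U^T v = (9).
Solve U^T U · c = U^T v for the coefficients: c = (1/2). The projection is proj_W(v) = U c.
Check: (v - proj_W(v)) · u_1 = 0  (should be 0).
Result: proj_W(v) = (0, 0, -3/2, -3/2).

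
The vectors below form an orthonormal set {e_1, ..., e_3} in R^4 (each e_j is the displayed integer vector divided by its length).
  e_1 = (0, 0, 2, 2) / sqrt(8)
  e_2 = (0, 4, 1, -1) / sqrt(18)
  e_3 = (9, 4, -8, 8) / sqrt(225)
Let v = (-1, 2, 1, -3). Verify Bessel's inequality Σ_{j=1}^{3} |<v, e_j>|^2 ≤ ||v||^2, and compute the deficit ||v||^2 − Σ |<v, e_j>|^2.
Σ |<v, e_j>|^2 = 371/25; ||v||^2 = 15; deficit = 4/25

Write each e_j = u_j / sqrt(<u_j, u_j>) where u_j is the displayed integer vector. Then <v, e_j> = <v, u_j> / sqrt(<u_j, u_j>), so |<v, e_j>|^2 = <v, u_j>^2 / <u_j, u_j>.
Coefficients: <v, e_1> = -4/sqrt(8), <v, e_2> = 12/sqrt(18), <v, e_3> = -33/sqrt(225).
Square and sum: Σ |<v, e_j>|^2 = 371/25.
Compute ||v||^2 = v·v = 15.
Deficit = 15 − 371/25 = 4/25 ≥ 0, confirming Bessel's inequality. (The deficit equals ||v − Σ <v,e_j> e_j||^2, the squared distance from v to span{e_j}.)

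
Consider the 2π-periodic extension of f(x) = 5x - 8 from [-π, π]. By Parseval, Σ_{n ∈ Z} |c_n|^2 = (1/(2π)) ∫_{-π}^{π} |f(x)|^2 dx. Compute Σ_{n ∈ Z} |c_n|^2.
Σ |c_n|^2 = 25π^2/3 + 64

Expand and integrate term by term over [-π, π]:
  ∫ (5x)^2 dx = 25·(2π^3/3); ∫ 2·5·(-8)·x dx = 0 (odd integrand); ∫ (-8)^2 dx = 64·2π.
So (1/(2π)) ∫_{-π}^{π} (5x - 8)^2 dx = 25π^2/3 + 64 = 25π^2/3 + 64.
Parseval ⇒ Σ |c_n|^2 = 25π^2/3 + 64.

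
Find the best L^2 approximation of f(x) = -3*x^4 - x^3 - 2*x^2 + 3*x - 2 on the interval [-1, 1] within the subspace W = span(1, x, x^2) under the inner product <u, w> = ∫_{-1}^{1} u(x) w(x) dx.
g(x) = -32*x^2/7 + 12*x/5 - 61/35

The best approximation g ∈ W is the orthogonal projection of f onto W. Writing g = a_0 + a_1 x + a_2 x^2, the coefficients solve the normal equations G · a = b where
  G_{ij} = <φ_i, φ_j> and b_i = <f, φ_i>, with φ_0 = 1, φ_1 = x, φ_2 = x^2.
G =
  [2, 0, 2/3]
  [0, 2/3, 0]
  [2/3, 0, 2/5],
b = (-98/15, 8/5, -314/105).
Solving gives a_0 = -61/35, a_1 = 12/5, a_2 = -32/7, so
  g(x) = -32*x^2/7 + 12*x/5 - 61/35.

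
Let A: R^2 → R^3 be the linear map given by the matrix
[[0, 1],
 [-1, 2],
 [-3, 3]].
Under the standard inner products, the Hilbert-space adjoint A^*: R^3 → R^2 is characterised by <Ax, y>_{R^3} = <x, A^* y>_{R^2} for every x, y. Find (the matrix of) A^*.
A^* = A^T =
[[0, -1, -3],
 [1, 2, 3]]

For real matrices with standard dot products, the defining identity <Ax, y> = <x, A^* y> gives (Ax)^T y = x^T (A^*) y, i.e. x^T A^T y = x^T (A^*) y. Since this holds for all x, y, we must have A^* = A^T. Therefore
A^* =
[[0, -1, -3],
 [1, 2, 3]].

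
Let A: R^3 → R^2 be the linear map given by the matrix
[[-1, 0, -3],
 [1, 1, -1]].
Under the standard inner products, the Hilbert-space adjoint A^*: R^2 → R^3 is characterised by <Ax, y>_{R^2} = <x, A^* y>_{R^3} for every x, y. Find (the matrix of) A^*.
A^* = A^T =
[[-1, 1],
 [0, 1],
 [-3, -1]]

For real matrices with standard dot products, the defining identity <Ax, y> = <x, A^* y> gives (Ax)^T y = x^T (A^*) y, i.e. x^T A^T y = x^T (A^*) y. Since this holds for all x, y, we must have A^* = A^T. Therefore
A^* =
[[-1, 1],
 [0, 1],
 [-3, -1]].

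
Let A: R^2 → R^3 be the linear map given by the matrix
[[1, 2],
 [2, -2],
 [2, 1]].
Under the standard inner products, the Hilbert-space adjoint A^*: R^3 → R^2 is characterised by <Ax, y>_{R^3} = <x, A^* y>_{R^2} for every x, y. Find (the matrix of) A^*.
A^* = A^T =
[[1, 2, 2],
 [2, -2, 1]]

For real matrices with standard dot products, the defining identity <Ax, y> = <x, A^* y> gives (Ax)^T y = x^T (A^*) y, i.e. x^T A^T y = x^T (A^*) y. Since this holds for all x, y, we must have A^* = A^T. Therefore
A^* =
[[1, 2, 2],
 [2, -2, 1]].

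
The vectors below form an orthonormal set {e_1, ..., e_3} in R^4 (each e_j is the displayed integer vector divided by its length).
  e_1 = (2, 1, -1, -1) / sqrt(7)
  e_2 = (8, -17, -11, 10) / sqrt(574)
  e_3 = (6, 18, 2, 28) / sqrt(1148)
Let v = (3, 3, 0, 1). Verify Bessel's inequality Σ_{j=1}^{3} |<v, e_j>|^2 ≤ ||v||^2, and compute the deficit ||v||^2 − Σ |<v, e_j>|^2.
Σ |<v, e_j>|^2 = 257/14; ||v||^2 = 19; deficit = 9/14

Write each e_j = u_j / sqrt(<u_j, u_j>) where u_j is the displayed integer vector. Then <v, e_j> = <v, u_j> / sqrt(<u_j, u_j>), so |<v, e_j>|^2 = <v, u_j>^2 / <u_j, u_j>.
Coefficients: <v, e_1> = 8/sqrt(7), <v, e_2> = -17/sqrt(574), <v, e_3> = 100/sqrt(1148).
Square and sum: Σ |<v, e_j>|^2 = 257/14.
Compute ||v||^2 = v·v = 19.
Deficit = 19 − 257/14 = 9/14 ≥ 0, confirming Bessel's inequality. (The deficit equals ||v − Σ <v,e_j> e_j||^2, the squared distance from v to span{e_j}.)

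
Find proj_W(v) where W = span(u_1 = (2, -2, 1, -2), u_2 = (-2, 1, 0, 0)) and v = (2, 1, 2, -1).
proj_W(v) = (30/29, -27/29, 12/29, -24/29)

Set up U = [u_1 | ... | u_2] ∈ R^(4×2). The projector onto W = col(U) is P = U (U^T U)^(-1) U^T.
Compute U^T U =
  [13, -6]
  [-6, 5],
and U^T v = (6, -3).
Solve U^T U · c = U^T v for the coefficients: c = (12/29, -3/29). The projection is proj_W(v) = U c.
Check: (v - proj_W(v)) · u_1 = 0  (should be 0).
Check: (v - proj_W(v)) · u_2 = 0  (should be 0).
Result: proj_W(v) = (30/29, -27/29, 12/29, -24/29).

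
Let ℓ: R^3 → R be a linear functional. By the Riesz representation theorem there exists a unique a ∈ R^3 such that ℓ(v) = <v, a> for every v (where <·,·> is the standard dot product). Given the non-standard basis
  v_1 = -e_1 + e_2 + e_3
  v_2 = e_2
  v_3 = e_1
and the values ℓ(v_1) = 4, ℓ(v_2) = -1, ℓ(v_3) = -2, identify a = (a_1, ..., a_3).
a = (-2, -1, 3)

Write a = (a_1, ..., a_3) in the standard basis. For each basis vector v_i, ℓ(v_i) = <v_i, a> is a linear equation in the a_j's. Collect the n equations into a matrix system V a = ℓ, where row i of V is v_i (expressed in the standard basis). Since V is invertible (lower-triangular with 1s on the diagonal, up to permutation), solve by back-substitution:
  V =
[[-1, 1, 1],
 [0, 1, 0],
 [1, 0, 0]]
  V a = (4, -1, -2)
Solving gives a = (-2, -1, 3).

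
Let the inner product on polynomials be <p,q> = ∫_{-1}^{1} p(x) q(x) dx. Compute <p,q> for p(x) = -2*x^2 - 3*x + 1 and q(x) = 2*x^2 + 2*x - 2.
<p,q> = -28/5

Expand the product: p(x)·q(x) = -4*x^4 - 10*x^3 + 8*x - 2.
∫_{-1}^{1} of each monomial x^k gives [2/(k+1) if k even, 0 if k odd]. Integrating term-by-term (or equivalently evaluating the antiderivative F(x) = -4*x^5/5 - 5*x^4/2 + 4*x^2 - 2*x at the endpoints):
  F(1) − F(−1) = -13/10 − (43/10) = -28/5.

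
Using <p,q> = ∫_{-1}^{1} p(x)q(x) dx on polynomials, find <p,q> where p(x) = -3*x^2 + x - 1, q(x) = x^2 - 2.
<p,q> = 92/15

Expand the product: p(x)·q(x) = -3*x^4 + x^3 + 5*x^2 - 2*x + 2.
∫_{-1}^{1} of each monomial x^k gives [2/(k+1) if k even, 0 if k odd]. Integrating term-by-term (or equivalently evaluating the antiderivative F(x) = -3*x^5/5 + x^4/4 + 5*x^3/3 - x^2 + 2*x at the endpoints):
  F(1) − F(−1) = 139/60 − (-229/60) = 92/15.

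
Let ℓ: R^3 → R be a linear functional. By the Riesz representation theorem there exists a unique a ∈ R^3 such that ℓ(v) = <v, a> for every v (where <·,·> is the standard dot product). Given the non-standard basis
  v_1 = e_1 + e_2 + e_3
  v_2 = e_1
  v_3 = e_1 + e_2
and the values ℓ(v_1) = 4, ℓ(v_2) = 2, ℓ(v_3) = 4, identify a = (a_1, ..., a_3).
a = (2, 2, 0)

Write a = (a_1, ..., a_3) in the standard basis. For each basis vector v_i, ℓ(v_i) = <v_i, a> is a linear equation in the a_j's. Collect the n equations into a matrix system V a = ℓ, where row i of V is v_i (expressed in the standard basis). Since V is invertible (lower-triangular with 1s on the diagonal, up to permutation), solve by back-substitution:
  V =
[[1, 1, 1],
 [1, 0, 0],
 [1, 1, 0]]
  V a = (4, 2, 4)
Solving gives a = (2, 2, 0).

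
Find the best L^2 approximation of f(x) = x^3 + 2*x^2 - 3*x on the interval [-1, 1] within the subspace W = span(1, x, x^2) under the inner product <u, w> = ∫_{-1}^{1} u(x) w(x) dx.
g(x) = 2*x^2 - 12*x/5

The best approximation g ∈ W is the orthogonal projection of f onto W. Writing g = a_0 + a_1 x + a_2 x^2, the coefficients solve the normal equations G · a = b where
  G_{ij} = <φ_i, φ_j> and b_i = <f, φ_i>, with φ_0 = 1, φ_1 = x, φ_2 = x^2.
G =
  [2, 0, 2/3]
  [0, 2/3, 0]
  [2/3, 0, 2/5],
b = (4/3, -8/5, 4/5).
Solving gives a_0 = 0, a_1 = -12/5, a_2 = 2, so
  g(x) = 2*x^2 - 12*x/5.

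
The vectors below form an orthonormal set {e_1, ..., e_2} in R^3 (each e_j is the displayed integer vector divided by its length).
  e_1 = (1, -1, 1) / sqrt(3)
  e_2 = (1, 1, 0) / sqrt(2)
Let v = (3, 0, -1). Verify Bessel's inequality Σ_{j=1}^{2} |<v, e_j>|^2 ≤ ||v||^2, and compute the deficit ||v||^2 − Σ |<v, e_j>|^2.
Σ |<v, e_j>|^2 = 35/6; ||v||^2 = 10; deficit = 25/6

Write each e_j = u_j / sqrt(<u_j, u_j>) where u_j is the displayed integer vector. Then <v, e_j> = <v, u_j> / sqrt(<u_j, u_j>), so |<v, e_j>|^2 = <v, u_j>^2 / <u_j, u_j>.
Coefficients: <v, e_1> = 2/sqrt(3), <v, e_2> = 3/sqrt(2).
Square and sum: Σ |<v, e_j>|^2 = 35/6.
Compute ||v||^2 = v·v = 10.
Deficit = 10 − 35/6 = 25/6 ≥ 0, confirming Bessel's inequality. (The deficit equals ||v − Σ <v,e_j> e_j||^2, the squared distance from v to span{e_j}.)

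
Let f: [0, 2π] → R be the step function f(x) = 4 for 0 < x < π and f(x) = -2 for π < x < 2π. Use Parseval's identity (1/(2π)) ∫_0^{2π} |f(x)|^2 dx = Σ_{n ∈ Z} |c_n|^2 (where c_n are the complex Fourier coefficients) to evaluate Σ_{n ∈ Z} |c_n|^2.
Σ |c_n|^2 = 10

Parseval equates the L^2 energy of f (normalised by 1/(2π)) with the ℓ^2 sum of its Fourier coefficients: (1/(2π)) ∫_0^{2π} |f|^2 = Σ |c_n|^2.
Compute the left side: (1/(2π)) [∫_0^π 4^2 dx + ∫_π^{2π} (-2)^2 dx] = (1/(2π)) · (16π + 4π) = (16 + 4)/2 = 10.
So Σ_{n ∈ Z} |c_n|^2 = 10.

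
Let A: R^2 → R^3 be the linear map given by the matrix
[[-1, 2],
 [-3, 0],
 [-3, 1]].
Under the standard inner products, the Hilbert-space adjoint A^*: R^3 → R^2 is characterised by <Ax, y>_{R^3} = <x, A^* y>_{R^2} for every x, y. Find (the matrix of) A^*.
A^* = A^T =
[[-1, -3, -3],
 [2, 0, 1]]

For real matrices with standard dot products, the defining identity <Ax, y> = <x, A^* y> gives (Ax)^T y = x^T (A^*) y, i.e. x^T A^T y = x^T (A^*) y. Since this holds for all x, y, we must have A^* = A^T. Therefore
A^* =
[[-1, -3, -3],
 [2, 0, 1]].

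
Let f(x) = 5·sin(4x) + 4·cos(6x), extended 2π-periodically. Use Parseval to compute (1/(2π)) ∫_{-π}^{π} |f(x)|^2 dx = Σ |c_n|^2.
Σ |c_n|^2 = 41/2

Expand |f|^2 and use orthogonality of {sin(nx), cos(mx)} on [-π, π]:
  ∫_{-π}^{π} sin(nx)^2 dx = π, ∫ cos(mx)^2 dx = π, and cross terms integrate to 0.
So ∫_{-π}^{π} f(x)^2 dx = 5^2 · π + 4^2 · π = (25 + 16)π.
Divide by 2π: (25 + 16)/2 = 41/2.
By Parseval, this equals Σ |c_n|^2.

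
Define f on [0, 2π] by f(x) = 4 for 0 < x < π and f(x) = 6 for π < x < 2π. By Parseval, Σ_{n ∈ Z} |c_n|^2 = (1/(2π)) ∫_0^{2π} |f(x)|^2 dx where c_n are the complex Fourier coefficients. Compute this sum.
Σ |c_n|^2 = 26

Parseval equates the L^2 energy of f (normalised by 1/(2π)) with the ℓ^2 sum of its Fourier coefficients: (1/(2π)) ∫_0^{2π} |f|^2 = Σ |c_n|^2.
Compute the left side: (1/(2π)) [∫_0^π 4^2 dx + ∫_π^{2π} 6^2 dx] = (1/(2π)) · (16π + 36π) = (16 + 36)/2 = 26.
So Σ_{n ∈ Z} |c_n|^2 = 26.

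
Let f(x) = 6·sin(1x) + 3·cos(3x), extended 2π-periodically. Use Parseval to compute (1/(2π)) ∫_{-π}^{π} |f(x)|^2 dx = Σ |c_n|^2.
Σ |c_n|^2 = 45/2

Expand |f|^2 and use orthogonality of {sin(nx), cos(mx)} on [-π, π]:
  ∫_{-π}^{π} sin(nx)^2 dx = π, ∫ cos(mx)^2 dx = π, and cross terms integrate to 0.
So ∫_{-π}^{π} f(x)^2 dx = 6^2 · π + 3^2 · π = (36 + 9)π.
Divide by 2π: (36 + 9)/2 = 45/2.
By Parseval, this equals Σ |c_n|^2.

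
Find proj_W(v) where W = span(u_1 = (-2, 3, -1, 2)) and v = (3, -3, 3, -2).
proj_W(v) = (22/9, -11/3, 11/9, -22/9)

Set up U = [u_1 | ... | u_1] ∈ R^(4×1). The projector onto W = col(U) is P = U (U^T U)^(-1) U^T.
Compute U^T U =
  [18],
and U^T v = (-22).
Solve U^T U · c = U^T v for the coefficients: c = (-11/9). The projection is proj_W(v) = U c.
Check: (v - proj_W(v)) · u_1 = 0  (should be 0).
Result: proj_W(v) = (22/9, -11/3, 11/9, -22/9).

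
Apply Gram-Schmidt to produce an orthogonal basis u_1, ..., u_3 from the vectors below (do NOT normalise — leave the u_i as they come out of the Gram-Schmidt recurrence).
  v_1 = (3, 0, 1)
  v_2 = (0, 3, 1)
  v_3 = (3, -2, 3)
Orthogonal basis:
  u_1 = (3, 0, 1)
  u_2 = (-3/10, 3, 9/10)
  u_3 = (-8/11, -8/11, 24/11)

Apply the Gram-Schmidt recurrence
  u_1 = v_1
  u_i = v_i − Σ_{j<i} ((v_i · u_j) / (u_j · u_j)) · u_j.

Step by step this gives:
  u_1 = (3, 0, 1)
  u_2 = (-3/10, 3, 9/10)
  u_3 = (-8/11, -8/11, 24/11)

Orthogonality check:
  u_2 · u_1 = 0 (should be 0)
  u_3 · u_1 = 0 (should be 0)
  u_3 · u_2 = 0 (should be 0)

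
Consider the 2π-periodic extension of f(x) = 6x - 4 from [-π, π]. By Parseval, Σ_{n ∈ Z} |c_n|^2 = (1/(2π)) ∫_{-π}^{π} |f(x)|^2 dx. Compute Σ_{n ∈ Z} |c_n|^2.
Σ |c_n|^2 = 12π^2 + 16

Expand and integrate term by term over [-π, π]:
  ∫ (6x)^2 dx = 36·(2π^3/3); ∫ 2·6·(-4)·x dx = 0 (odd integrand); ∫ (-4)^2 dx = 16·2π.
So (1/(2π)) ∫_{-π}^{π} (6x - 4)^2 dx = 36π^2/3 + 16 = 12π^2 + 16.
Parseval ⇒ Σ |c_n|^2 = 12π^2 + 16.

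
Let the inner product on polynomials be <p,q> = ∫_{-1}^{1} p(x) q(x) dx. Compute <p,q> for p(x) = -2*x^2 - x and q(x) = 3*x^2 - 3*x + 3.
<p,q> = -22/5

Expand the product: p(x)·q(x) = -6*x^4 + 3*x^3 - 3*x^2 - 3*x.
∫_{-1}^{1} of each monomial x^k gives [2/(k+1) if k even, 0 if k odd]. Integrating term-by-term (or equivalently evaluating the antiderivative F(x) = -6*x^5/5 + 3*x^4/4 - x^3 - 3*x^2/2 at the endpoints):
  F(1) − F(−1) = -59/20 − (29/20) = -22/5.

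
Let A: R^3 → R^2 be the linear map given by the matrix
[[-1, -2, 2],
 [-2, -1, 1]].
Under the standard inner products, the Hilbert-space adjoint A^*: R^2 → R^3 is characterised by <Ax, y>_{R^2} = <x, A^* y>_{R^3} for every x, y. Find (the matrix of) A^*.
A^* = A^T =
[[-1, -2],
 [-2, -1],
 [2, 1]]

For real matrices with standard dot products, the defining identity <Ax, y> = <x, A^* y> gives (Ax)^T y = x^T (A^*) y, i.e. x^T A^T y = x^T (A^*) y. Since this holds for all x, y, we must have A^* = A^T. Therefore
A^* =
[[-1, -2],
 [-2, -1],
 [2, 1]].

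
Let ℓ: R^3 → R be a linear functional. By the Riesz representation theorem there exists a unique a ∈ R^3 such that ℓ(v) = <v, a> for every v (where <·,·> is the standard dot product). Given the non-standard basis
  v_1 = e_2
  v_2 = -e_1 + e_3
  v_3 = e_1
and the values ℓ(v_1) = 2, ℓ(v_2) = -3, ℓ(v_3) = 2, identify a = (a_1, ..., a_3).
a = (2, 2, -1)

Write a = (a_1, ..., a_3) in the standard basis. For each basis vector v_i, ℓ(v_i) = <v_i, a> is a linear equation in the a_j's. Collect the n equations into a matrix system V a = ℓ, where row i of V is v_i (expressed in the standard basis). Since V is invertible (lower-triangular with 1s on the diagonal, up to permutation), solve by back-substitution:
  V =
[[0, 1, 0],
 [-1, 0, 1],
 [1, 0, 0]]
  V a = (2, -3, 2)
Solving gives a = (2, 2, -1).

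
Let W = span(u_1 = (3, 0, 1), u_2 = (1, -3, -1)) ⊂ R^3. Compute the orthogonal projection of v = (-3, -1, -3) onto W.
proj_W(v) = (-180/53, -81/53, -96/53)

Set up U = [u_1 | ... | u_2] ∈ R^(3×2). The projector onto W = col(U) is P = U (U^T U)^(-1) U^T.
Compute U^T U =
  [10, 2]
  [2, 11],
and U^T v = (-12, 3).
Solve U^T U · c = U^T v for the coefficients: c = (-69/53, 27/53). The projection is proj_W(v) = U c.
Check: (v - proj_W(v)) · u_1 = 0  (should be 0).
Check: (v - proj_W(v)) · u_2 = 0  (should be 0).
Result: proj_W(v) = (-180/53, -81/53, -96/53).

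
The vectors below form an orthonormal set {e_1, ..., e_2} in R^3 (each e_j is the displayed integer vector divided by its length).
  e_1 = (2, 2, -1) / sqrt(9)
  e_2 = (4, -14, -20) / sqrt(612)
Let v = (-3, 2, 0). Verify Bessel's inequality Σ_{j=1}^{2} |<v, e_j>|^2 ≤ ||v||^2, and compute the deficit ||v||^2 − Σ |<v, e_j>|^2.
Σ |<v, e_j>|^2 = 52/17; ||v||^2 = 13; deficit = 169/17

Write each e_j = u_j / sqrt(<u_j, u_j>) where u_j is the displayed integer vector. Then <v, e_j> = <v, u_j> / sqrt(<u_j, u_j>), so |<v, e_j>|^2 = <v, u_j>^2 / <u_j, u_j>.
Coefficients: <v, e_1> = -2/sqrt(9), <v, e_2> = -40/sqrt(612).
Square and sum: Σ |<v, e_j>|^2 = 52/17.
Compute ||v||^2 = v·v = 13.
Deficit = 13 − 52/17 = 169/17 ≥ 0, confirming Bessel's inequality. (The deficit equals ||v − Σ <v,e_j> e_j||^2, the squared distance from v to span{e_j}.)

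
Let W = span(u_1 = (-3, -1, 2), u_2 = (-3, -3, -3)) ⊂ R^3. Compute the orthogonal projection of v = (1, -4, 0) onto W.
proj_W(v) = (-31/38, -37/38, -23/19)

Set up U = [u_1 | ... | u_2] ∈ R^(3×2). The projector onto W = col(U) is P = U (U^T U)^(-1) U^T.
Compute U^T U =
  [14, 6]
  [6, 27],
and U^T v = (1, 9).
Solve U^T U · c = U^T v for the coefficients: c = (-3/38, 20/57). The projection is proj_W(v) = U c.
Check: (v - proj_W(v)) · u_1 = 0  (should be 0).
Check: (v - proj_W(v)) · u_2 = 0  (should be 0).
Result: proj_W(v) = (-31/38, -37/38, -23/19).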